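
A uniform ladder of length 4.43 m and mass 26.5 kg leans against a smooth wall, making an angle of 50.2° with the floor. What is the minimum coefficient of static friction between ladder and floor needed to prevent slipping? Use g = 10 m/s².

About the foot of the ladder:
Ladder weight 26.5×10 = 265 N acts at 2.215 m along the ladder; its horizontal arm is 2.215·cos50.2° = 1.418 m → τ = 375.8 N·m clockwise.
Wall normal N acts horizontally at the top; its moment arm is the height L sinθ = 4.43·sin50.2° = 3.403 m, counterclockwise.
Setting net torque to zero: N × 3.403 = 375.8 → N = 110.4 N.
ΣFx = 0 ⇒ f = N_wall = 110.4 N. ΣFy = 0 ⇒ N_floor = 265 N.
μ_min = f / N_floor = 110.4 / 265 = 0.417.

μ_min ≈ 0.417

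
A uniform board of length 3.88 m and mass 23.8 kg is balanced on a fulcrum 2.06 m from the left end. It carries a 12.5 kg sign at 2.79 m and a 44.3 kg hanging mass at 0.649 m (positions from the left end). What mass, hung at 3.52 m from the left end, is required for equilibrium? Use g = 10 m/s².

m ≈ 38.5 kg

Take moments about the fulcrum (at 2.06 m from the left end).
Beam weight: 23.8 × 10 = 238 N down at 1.94 m → arm 0.12 m, τ = 238 × 0.12 = 28.56 N·m counterclockwise.
Sign: 12.5 × 10 = 125 N down at 2.79 m → arm 0.73 m, τ = 125 × 0.73 = 91.25 N·m clockwise.
Hanging mass: 44.3 × 10 = 443 N down at 0.649 m → arm 1.411 m, τ = 443 × 1.411 = 625.1 N·m counterclockwise.
Net moment of known loads = 562.4 N·m counterclockwise.
An unknown mass m at 3.52 m has arm 1.46 m; its moment is m·g·1.46 clockwise.
Balancing moments: m × 10 × 1.46 = 562.4, giving m = 562.4 / (10 × 1.46) = 38.5 kg.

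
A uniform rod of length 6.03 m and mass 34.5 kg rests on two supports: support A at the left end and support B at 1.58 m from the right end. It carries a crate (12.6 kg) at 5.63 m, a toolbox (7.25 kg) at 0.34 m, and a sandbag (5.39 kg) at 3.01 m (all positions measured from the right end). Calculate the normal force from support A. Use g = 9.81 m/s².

Taking torques about support B:
Beam weight: 34.5 × 9.81 = 338.4 N down at 3.015 m → arm 1.435 m, τ = 338.4 × 1.435 = 485.6 N·m counterclockwise.
Crate: 12.6 × 9.81 = 123.6 N down at 5.63 m → arm 4.05 m, τ = 123.6 × 4.05 = 500.6 N·m counterclockwise.
Toolbox: 7.25 × 9.81 = 71.12 N down at 0.34 m → arm 1.24 m, τ = 71.12 × 1.24 = 88.19 N·m clockwise.
Sandbag: 5.39 × 9.81 = 52.88 N down at 3.01 m → arm 1.43 m, τ = 52.88 × 1.43 = 75.62 N·m counterclockwise.
Net load moment about support B = 973.6 N·m counterclockwise.
Reaction R at support A is upward at 6.03 m, arm 4.45 m → moment R × 4.45 clockwise.
Balancing moments: R × 4.45 = 973.6, giving R = 219 N.

R_A ≈ 219 N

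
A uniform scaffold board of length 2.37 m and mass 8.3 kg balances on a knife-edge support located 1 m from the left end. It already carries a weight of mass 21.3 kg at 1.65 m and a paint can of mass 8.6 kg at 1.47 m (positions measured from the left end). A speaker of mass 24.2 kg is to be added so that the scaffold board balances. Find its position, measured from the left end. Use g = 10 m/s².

Sum moments about the knife-edge support (at 1 m from the left end) (the support reaction has zero arm there).
Beam weight: 8.3 × 10 = 83 N down at 1.185 m → arm 0.185 m, τ = 83 × 0.185 = 15.36 N·m clockwise.
Weight: 21.3 × 10 = 213 N down at 1.65 m → arm 0.65 m, τ = 213 × 0.65 = 138.5 N·m clockwise.
Paint can: 8.6 × 10 = 86 N down at 1.47 m → arm 0.47 m, τ = 86 × 0.47 = 40.42 N·m clockwise.
Net moment of existing loads = 194.3 N·m clockwise.
The speaker weighs 24.2 × 10 = 242 N and must supply an equal counterclockwise moment, so its lever arm about the knife-edge support is 194.3 / 242 = 0.803 m.
That puts it at 1 − 0.803 = 0.197 m from the left end.

x ≈ 0.197 m from the left end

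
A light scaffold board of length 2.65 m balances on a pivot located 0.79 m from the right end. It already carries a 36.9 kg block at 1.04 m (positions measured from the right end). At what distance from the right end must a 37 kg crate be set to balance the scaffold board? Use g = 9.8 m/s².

Choose the pivot (at 0.79 m from the right end) as the axis so the support reaction has zero arm there.
Block: 36.9 × 9.8 = 361.6 N down at 1.04 m → arm 0.25 m, τ = 361.6 × 0.25 = 90.4 N·m counterclockwise.
Net moment of existing loads = 90.4 N·m counterclockwise.
The crate weighs 37 × 9.8 = 362.6 N and must supply an equal clockwise moment, so its lever arm about the pivot is 90.4 / 362.6 = 0.249 m.
That puts it at 0.79 − 0.249 = 0.541 m from the right end.

x ≈ 0.541 m from the right end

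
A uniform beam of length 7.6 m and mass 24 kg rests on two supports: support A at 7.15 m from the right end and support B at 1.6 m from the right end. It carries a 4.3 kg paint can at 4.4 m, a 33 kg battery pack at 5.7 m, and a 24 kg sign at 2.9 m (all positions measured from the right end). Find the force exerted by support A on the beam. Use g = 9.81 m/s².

Choose support B as the axis so its reaction then has zero moment arm.
Beam weight: 24 × 9.81 = 235.4 N down at 3.8 m → arm 2.2 m, τ = 235.4 × 2.2 = 517.9 N·m counterclockwise.
Paint can: 4.3 × 9.81 = 42.18 N down at 4.4 m → arm 2.8 m, τ = 42.18 × 2.8 = 118.1 N·m counterclockwise.
Battery pack: 33 × 9.81 = 323.7 N down at 5.7 m → arm 4.1 m, τ = 323.7 × 4.1 = 1327 N·m counterclockwise.
Sign: 24 × 9.81 = 235.4 N down at 2.9 m → arm 1.3 m, τ = 235.4 × 1.3 = 306 N·m counterclockwise.
Net load moment about support B = 2269 N·m counterclockwise.
Reaction R at support A is upward at 7.15 m, arm 5.55 m → moment R × 5.55 clockwise.
Στ = 0 ⇒ R × 5.55 = 2269 ⇒ R = 409 N.

R_A ≈ 409 N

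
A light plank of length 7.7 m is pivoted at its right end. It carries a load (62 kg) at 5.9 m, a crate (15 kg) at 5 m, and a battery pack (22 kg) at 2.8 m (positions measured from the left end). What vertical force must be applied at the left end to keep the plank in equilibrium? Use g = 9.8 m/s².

About the right end:
Load: 62 × 9.8 = 607.6 N down at 5.9 m → arm 1.8 m, τ = 607.6 × 1.8 = 1094 N·m counterclockwise.
Crate: 15 × 9.8 = 147 N down at 5 m → arm 2.7 m, τ = 147 × 2.7 = 396.9 N·m counterclockwise.
Battery pack: 22 × 9.8 = 215.6 N down at 2.8 m → arm 4.9 m, τ = 215.6 × 4.9 = 1056 N·m counterclockwise.
Net moment of the loads = 2547 N·m counterclockwise.
The upward force F acts at the left end, arm 7.7 m, giving F × 7.7 clockwise.
Balancing moments: F × 7.7 = 2547, giving F = 2547 / 7.7 = 331 N.

F ≈ 331 N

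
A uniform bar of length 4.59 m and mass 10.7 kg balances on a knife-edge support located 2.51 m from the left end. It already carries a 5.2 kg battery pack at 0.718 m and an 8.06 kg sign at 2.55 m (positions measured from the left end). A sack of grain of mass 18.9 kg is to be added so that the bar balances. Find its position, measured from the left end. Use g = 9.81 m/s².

Sum moments about the knife-edge support (at 2.51 m from the left end) (the support reaction has zero arm there).
Beam weight: 10.7 × 9.81 = 105 N down at 2.295 m → arm 0.215 m, τ = 105 × 0.215 = 22.57 N·m counterclockwise.
Battery pack: 5.2 × 9.81 = 51.01 N down at 0.718 m → arm 1.792 m, τ = 51.01 × 1.792 = 91.41 N·m counterclockwise.
Sign: 8.06 × 9.81 = 79.07 N down at 2.55 m → arm 0.04 m, τ = 79.07 × 0.04 = 3.163 N·m clockwise.
Net moment of existing loads = 110.8 N·m counterclockwise.
The sack of grain weighs 18.9 × 9.81 = 185.4 N and must supply an equal clockwise moment, so its lever arm about the knife-edge support is 110.8 / 185.4 = 0.598 m.
That puts it at 2.51 + 0.598 = 3.11 m from the left end.

x ≈ 3.11 m from the left end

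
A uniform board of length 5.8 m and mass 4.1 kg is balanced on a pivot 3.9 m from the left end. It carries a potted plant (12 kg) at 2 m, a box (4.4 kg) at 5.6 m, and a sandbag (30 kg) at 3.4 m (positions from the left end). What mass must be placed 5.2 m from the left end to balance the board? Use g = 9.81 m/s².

Sum moments about the pivot (at 3.9 m from the left end) (the support reaction has zero arm there).
Beam weight: 4.1 × 9.81 = 40.22 N down at 2.9 m → arm 1 m, τ = 40.22 × 1 = 40.22 N·m counterclockwise.
Potted plant: 12 × 9.81 = 117.7 N down at 2 m → arm 1.9 m, τ = 117.7 × 1.9 = 223.6 N·m counterclockwise.
Box: 4.4 × 9.81 = 43.16 N down at 5.6 m → arm 1.7 m, τ = 43.16 × 1.7 = 73.37 N·m clockwise.
Sandbag: 30 × 9.81 = 294.3 N down at 3.4 m → arm 0.5 m, τ = 294.3 × 0.5 = 147.2 N·m counterclockwise.
Net moment of known loads = 337.6 N·m counterclockwise.
An unknown mass m at 5.2 m has arm 1.3 m; its moment is m·g·1.3 clockwise.
For rotational equilibrium, m × 9.81 × 1.3 = 337.6, so m = 337.6 / (9.81 × 1.3) = 26.5 kg.

m ≈ 26.5 kg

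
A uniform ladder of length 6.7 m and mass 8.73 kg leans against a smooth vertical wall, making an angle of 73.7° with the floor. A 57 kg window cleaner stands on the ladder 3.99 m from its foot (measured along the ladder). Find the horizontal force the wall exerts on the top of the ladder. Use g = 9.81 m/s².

Choose the foot of the ladder as the axis so the floor normal and friction both act there and drop out.
Ladder weight 8.73×9.81 = 85.64 N acts at 3.35 m along the ladder; its horizontal arm is 3.35·cos73.7° = 0.9402 m → τ = 80.52 N·m clockwise.
Window cleaner: 57×9.81 = 559.2 N at 3.99 m → arm 1.12 m → τ = 626.3 N·m clockwise.
Wall normal N acts horizontally at the top; its moment arm is the height L sinθ = 6.7·sin73.7° = 6.431 m, counterclockwise.
Setting net torque to zero: N × 6.431 = 706.8 → N = 110 N.

N_wall ≈ 110 N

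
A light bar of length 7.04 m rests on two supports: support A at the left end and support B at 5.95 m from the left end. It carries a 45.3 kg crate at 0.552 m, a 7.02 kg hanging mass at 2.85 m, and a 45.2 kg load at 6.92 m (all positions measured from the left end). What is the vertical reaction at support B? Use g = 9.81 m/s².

About support A:
Crate: 45.3 × 9.81 = 444.4 N down at 0.552 m → arm 0.552 m, τ = 444.4 × 0.552 = 245.3 N·m clockwise.
Hanging mass: 7.02 × 9.81 = 68.87 N down at 2.85 m → arm 2.85 m, τ = 68.87 × 2.85 = 196.3 N·m clockwise.
Load: 45.2 × 9.81 = 443.4 N down at 6.92 m → arm 6.92 m, τ = 443.4 × 6.92 = 3068 N·m clockwise.
Net load moment about support A = 3510 N·m clockwise.
Reaction R at support B is upward at 5.95 m, arm 5.95 m → moment R × 5.95 counterclockwise.
Στ = 0 ⇒ R × 5.95 = 3510 ⇒ R = 590 N.

R_B ≈ 590 N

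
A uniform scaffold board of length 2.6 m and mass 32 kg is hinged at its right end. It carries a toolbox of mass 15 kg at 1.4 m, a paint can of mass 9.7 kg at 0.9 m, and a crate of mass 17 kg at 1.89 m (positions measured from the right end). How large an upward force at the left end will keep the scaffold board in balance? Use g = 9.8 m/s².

Take moments about the right end.
Beam weight: 32 × 9.8 = 313.6 N down at 1.3 m → arm 1.3 m, τ = 313.6 × 1.3 = 407.7 N·m counterclockwise.
Toolbox: 15 × 9.8 = 147 N down at 1.4 m → arm 1.4 m, τ = 147 × 1.4 = 205.8 N·m counterclockwise.
Paint can: 9.7 × 9.8 = 95.06 N down at 0.9 m → arm 0.9 m, τ = 95.06 × 0.9 = 85.55 N·m counterclockwise.
Crate: 17 × 9.8 = 166.6 N down at 1.89 m → arm 1.89 m, τ = 166.6 × 1.89 = 314.9 N·m counterclockwise.
Net moment of the loads = 1014 N·m counterclockwise.
The upward force F acts at the left end, arm 2.6 m, giving F × 2.6 clockwise.
For rotational equilibrium, F × 2.6 = 1014, so F = 1014 / 2.6 = 390 N.

F ≈ 390 N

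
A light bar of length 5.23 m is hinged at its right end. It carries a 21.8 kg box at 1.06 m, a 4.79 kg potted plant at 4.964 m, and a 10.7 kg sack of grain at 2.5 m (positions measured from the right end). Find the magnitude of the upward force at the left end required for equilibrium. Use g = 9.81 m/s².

F ≈ 138 N

Taking torques about the right end:
Box: 21.8 × 9.81 = 213.9 N down at 1.06 m → arm 1.06 m, τ = 213.9 × 1.06 = 226.7 N·m counterclockwise.
Potted plant: 4.79 × 9.81 = 46.99 N down at 4.964 m → arm 4.964 m, τ = 46.99 × 4.964 = 233.3 N·m counterclockwise.
Sack of grain: 10.7 × 9.81 = 105 N down at 2.5 m → arm 2.5 m, τ = 105 × 2.5 = 262.5 N·m counterclockwise.
Net moment of the loads = 722.5 N·m counterclockwise.
The upward force F acts at the left end, arm 5.23 m, giving F × 5.23 clockwise.
Στ = 0 ⇒ F × 5.23 = 722.5 ⇒ F = 722.5 / 5.23 = 138 N.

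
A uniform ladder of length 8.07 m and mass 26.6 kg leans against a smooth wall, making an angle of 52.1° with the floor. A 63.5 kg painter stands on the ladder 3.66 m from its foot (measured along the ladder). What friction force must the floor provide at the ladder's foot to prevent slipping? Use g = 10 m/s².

f ≈ 328 N

Choose the foot of the ladder as the axis so the floor normal and friction both act there and drop out.
Ladder weight 26.6×10 = 266 N acts at 4.035 m along the ladder; its horizontal arm is 4.035·cos52.1° = 2.479 m → τ = 659.4 N·m clockwise.
Painter: 63.5×10 = 635 N at 3.66 m → arm 2.248 m → τ = 1427 N·m clockwise.
Wall normal N acts horizontally at the top; its moment arm is the height L sinθ = 8.07·sin52.1° = 6.368 m, counterclockwise.
Στ = 0 ⇒ N × 6.368 = 2086 ⇒ N = 328 N.
ΣFx = 0: friction at the foot balances the wall's push, so f = N_wall = 328 N.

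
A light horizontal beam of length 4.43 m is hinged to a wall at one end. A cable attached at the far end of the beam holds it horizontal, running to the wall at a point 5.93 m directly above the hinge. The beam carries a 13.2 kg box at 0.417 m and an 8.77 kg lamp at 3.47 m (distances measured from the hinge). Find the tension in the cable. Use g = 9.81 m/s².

Sum moments about the hinge (the unknown hinge reaction has zero arm there).
Box: 13.2 × 9.81 = 129.5 N down at 0.417 m → arm 0.417 m, τ = 129.5 × 0.417 = 54 N·m clockwise.
Lamp: 8.77 × 9.81 = 86.03 N down at 3.47 m → arm 3.47 m, τ = 86.03 × 3.47 = 298.5 N·m clockwise.
Total clockwise load moment = 352.5 N·m.
The cable tension T acts at 4.43 m; only its component perpendicular to the beam, T sinθ, produces torque. sinθ = h/√(h²+d²) = 5.93/√(5.93²+4.43²) = 0.8011.
Στ = 0 ⇒ T × 4.43 × 0.8011 = 352.5 ⇒ T = 352.5 / 3.549 = 99.3 N.

T ≈ 99.3 N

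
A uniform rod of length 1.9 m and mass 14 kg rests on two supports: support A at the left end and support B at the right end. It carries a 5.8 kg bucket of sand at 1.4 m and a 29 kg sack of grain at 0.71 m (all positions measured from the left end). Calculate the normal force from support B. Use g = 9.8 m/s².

Sum moments about support A (its reaction then has zero moment arm).
Beam weight: 14 × 9.8 = 137.2 N down at 0.95 m → arm 0.95 m, τ = 137.2 × 0.95 = 130.3 N·m clockwise.
Bucket of sand: 5.8 × 9.8 = 56.84 N down at 1.4 m → arm 1.4 m, τ = 56.84 × 1.4 = 79.58 N·m clockwise.
Sack of grain: 29 × 9.8 = 284.2 N down at 0.71 m → arm 0.71 m, τ = 284.2 × 0.71 = 201.8 N·m clockwise.
Net load moment about support A = 411.7 N·m clockwise.
Reaction R at support B is upward at 1.9 m, arm 1.9 m → moment R × 1.9 counterclockwise.
Setting net torque to zero: R × 1.9 = 411.7 → R = 217 N.

R_B ≈ 217 N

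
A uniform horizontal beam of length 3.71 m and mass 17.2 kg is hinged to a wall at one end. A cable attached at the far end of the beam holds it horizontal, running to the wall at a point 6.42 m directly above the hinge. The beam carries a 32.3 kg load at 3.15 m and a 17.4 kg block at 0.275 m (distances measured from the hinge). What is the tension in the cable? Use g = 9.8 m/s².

Take moments about the hinge.
Beam weight: 17.2 × 9.8 = 168.6 N down at 1.855 m → arm 1.855 m, τ = 168.6 × 1.855 = 312.8 N·m clockwise.
Load: 32.3 × 9.8 = 316.5 N down at 3.15 m → arm 3.15 m, τ = 316.5 × 3.15 = 997 N·m clockwise.
Block: 17.4 × 9.8 = 170.5 N down at 0.275 m → arm 0.275 m, τ = 170.5 × 0.275 = 46.89 N·m clockwise.
Total clockwise load moment = 1357 N·m.
The cable tension T acts at 3.71 m; only its component perpendicular to the beam, T sinθ, produces torque. sinθ = h/√(h²+d²) = 6.42/√(6.42²+3.71²) = 0.8658.
Στ = 0 ⇒ T × 3.71 × 0.8658 = 1357 ⇒ T = 1357 / 3.212 = 422 N.

T ≈ 422 N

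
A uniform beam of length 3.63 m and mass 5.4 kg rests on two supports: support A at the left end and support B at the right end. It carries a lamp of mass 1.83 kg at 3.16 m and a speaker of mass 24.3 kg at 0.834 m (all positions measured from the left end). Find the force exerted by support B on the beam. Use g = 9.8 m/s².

R_B ≈ 96.8 N

Sum moments about support A (its reaction then has zero moment arm).
Beam weight: 5.4 × 9.8 = 52.92 N down at 1.815 m → arm 1.815 m, τ = 52.92 × 1.815 = 96.05 N·m clockwise.
Lamp: 1.83 × 9.8 = 17.93 N down at 3.16 m → arm 3.16 m, τ = 17.93 × 3.16 = 56.66 N·m clockwise.
Speaker: 24.3 × 9.8 = 238.1 N down at 0.834 m → arm 0.834 m, τ = 238.1 × 0.834 = 198.6 N·m clockwise.
Net load moment about support A = 351.3 N·m clockwise.
Reaction R at support B is upward at 3.63 m, arm 3.63 m → moment R × 3.63 counterclockwise.
Balancing moments: R × 3.63 = 351.3, giving R = 96.8 N.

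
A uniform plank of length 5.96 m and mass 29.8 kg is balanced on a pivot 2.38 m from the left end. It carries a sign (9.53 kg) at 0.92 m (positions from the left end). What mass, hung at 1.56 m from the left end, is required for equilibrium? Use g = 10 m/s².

m ≈ 4.84 kg

Take moments about the pivot (at 2.38 m from the left end).
Beam weight: 29.8 × 10 = 298 N down at 2.98 m → arm 0.6 m, τ = 298 × 0.6 = 178.8 N·m clockwise.
Sign: 9.53 × 10 = 95.3 N down at 0.92 m → arm 1.46 m, τ = 95.3 × 1.46 = 139.1 N·m counterclockwise.
Net moment of known loads = 39.7 N·m clockwise.
An unknown mass m at 1.56 m has arm 0.82 m; its moment is m·g·0.82 counterclockwise.
For rotational equilibrium, m × 10 × 0.82 = 39.7, so m = 39.7 / (10 × 0.82) = 4.84 kg.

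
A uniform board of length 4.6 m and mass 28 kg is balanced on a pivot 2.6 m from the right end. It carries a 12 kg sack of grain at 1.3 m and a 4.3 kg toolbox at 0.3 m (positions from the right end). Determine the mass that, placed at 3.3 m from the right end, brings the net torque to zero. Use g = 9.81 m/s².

Choose the pivot (at 2.6 m from the right end) as the axis so the support reaction has zero arm there.
Beam weight: 28 × 9.81 = 274.7 N down at 2.3 m → arm 0.3 m, τ = 274.7 × 0.3 = 82.41 N·m clockwise.
Sack of grain: 12 × 9.81 = 117.7 N down at 1.3 m → arm 1.3 m, τ = 117.7 × 1.3 = 153 N·m clockwise.
Toolbox: 4.3 × 9.81 = 42.18 N down at 0.3 m → arm 2.3 m, τ = 42.18 × 2.3 = 97.01 N·m clockwise.
Net moment of known loads = 332.4 N·m clockwise.
An unknown mass m at 3.3 m has arm 0.7 m; its moment is m·g·0.7 counterclockwise.
For rotational equilibrium, m × 9.81 × 0.7 = 332.4, so m = 332.4 / (9.81 × 0.7) = 48.4 kg.

m ≈ 48.4 kg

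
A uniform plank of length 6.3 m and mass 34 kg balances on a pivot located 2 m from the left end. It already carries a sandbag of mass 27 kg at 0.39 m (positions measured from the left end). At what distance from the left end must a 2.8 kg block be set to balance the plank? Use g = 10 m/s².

x ≈ 3.56 m from the left end

About the pivot (at 2 m from the left end):
Beam weight: 34 × 10 = 340 N down at 3.15 m → arm 1.15 m, τ = 340 × 1.15 = 391 N·m clockwise.
Sandbag: 27 × 10 = 270 N down at 0.39 m → arm 1.61 m, τ = 270 × 1.61 = 434.7 N·m counterclockwise.
Net moment of existing loads = 43.7 N·m counterclockwise.
The block weighs 2.8 × 10 = 28 N and must supply an equal clockwise moment, so its lever arm about the pivot is 43.7 / 28 = 1.56 m.
That puts it at 2 + 1.56 = 3.56 m from the left end.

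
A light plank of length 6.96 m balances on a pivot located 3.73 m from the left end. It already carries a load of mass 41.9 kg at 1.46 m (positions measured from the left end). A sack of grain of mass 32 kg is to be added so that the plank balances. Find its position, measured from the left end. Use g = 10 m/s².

Take moments about the pivot (at 3.73 m from the left end).
Load: 41.9 × 10 = 419 N down at 1.46 m → arm 2.27 m, τ = 419 × 2.27 = 951.1 N·m counterclockwise.
Net moment of existing loads = 951.1 N·m counterclockwise.
The sack of grain weighs 32 × 10 = 320 N and must supply an equal clockwise moment, so its lever arm about the pivot is 951.1 / 320 = 2.97 m.
That puts it at 3.73 + 2.97 = 6.7 m from the left end.

x ≈ 6.7 m from the left end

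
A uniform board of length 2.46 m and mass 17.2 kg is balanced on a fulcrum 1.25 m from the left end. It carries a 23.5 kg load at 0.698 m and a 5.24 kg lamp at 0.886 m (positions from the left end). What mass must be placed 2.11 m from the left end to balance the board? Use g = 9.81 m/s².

m ≈ 17.7 kg

Take moments about the fulcrum (at 1.25 m from the left end).
Beam weight: 17.2 × 9.81 = 168.7 N down at 1.23 m → arm 0.02 m, τ = 168.7 × 0.02 = 3.374 N·m counterclockwise.
Load: 23.5 × 9.81 = 230.5 N down at 0.698 m → arm 0.552 m, τ = 230.5 × 0.552 = 127.2 N·m counterclockwise.
Lamp: 5.24 × 9.81 = 51.4 N down at 0.886 m → arm 0.364 m, τ = 51.4 × 0.364 = 18.71 N·m counterclockwise.
Net moment of known loads = 149.3 N·m counterclockwise.
An unknown mass m at 2.11 m has arm 0.86 m; its moment is m·g·0.86 clockwise.
Balancing moments: m × 9.81 × 0.86 = 149.3, giving m = 149.3 / (9.81 × 0.86) = 17.7 kg.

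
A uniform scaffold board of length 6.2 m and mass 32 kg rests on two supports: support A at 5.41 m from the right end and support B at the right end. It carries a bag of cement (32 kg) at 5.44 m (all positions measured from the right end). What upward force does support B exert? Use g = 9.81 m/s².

Take moments about support A.
Beam weight: 32 × 9.81 = 313.9 N down at 3.1 m → arm 2.31 m, τ = 313.9 × 2.31 = 725.1 N·m clockwise.
Bag of cement: 32 × 9.81 = 313.9 N down at 5.44 m → arm 0.03 m, τ = 313.9 × 0.03 = 9.417 N·m counterclockwise.
Net load moment about support A = 715.7 N·m clockwise.
Reaction R at support B is upward at 0 m, arm 5.41 m → moment R × 5.41 counterclockwise.
Setting net torque to zero: R × 5.41 = 715.7 → R = 132 N.

R_B ≈ 132 N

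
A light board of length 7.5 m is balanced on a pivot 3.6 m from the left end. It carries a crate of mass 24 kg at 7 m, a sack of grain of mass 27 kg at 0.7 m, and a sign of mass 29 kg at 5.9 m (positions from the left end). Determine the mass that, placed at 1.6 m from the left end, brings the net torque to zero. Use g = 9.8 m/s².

m ≈ 35 kg

Take moments about the pivot (at 3.6 m from the left end).
Crate: 24 × 9.8 = 235.2 N down at 7 m → arm 3.4 m, τ = 235.2 × 3.4 = 799.7 N·m clockwise.
Sack of grain: 27 × 9.8 = 264.6 N down at 0.7 m → arm 2.9 m, τ = 264.6 × 2.9 = 767.3 N·m counterclockwise.
Sign: 29 × 9.8 = 284.2 N down at 5.9 m → arm 2.3 m, τ = 284.2 × 2.3 = 653.7 N·m clockwise.
Net moment of known loads = 686.1 N·m clockwise.
An unknown mass m at 1.6 m has arm 2 m; its moment is m·g·2 counterclockwise.
Setting net torque to zero: m × 9.8 × 2 = 686.1 → m = 686.1 / (9.8 × 2) = 35 kg.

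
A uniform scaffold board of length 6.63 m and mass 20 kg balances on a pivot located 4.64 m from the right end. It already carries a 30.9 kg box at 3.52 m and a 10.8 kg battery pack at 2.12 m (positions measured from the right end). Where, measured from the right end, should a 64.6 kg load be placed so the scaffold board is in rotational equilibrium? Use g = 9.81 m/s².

x ≈ 6.01 m from the right end

About the pivot (at 4.64 m from the right end):
Beam weight: 20 × 9.81 = 196.2 N down at 3.315 m → arm 1.325 m, τ = 196.2 × 1.325 = 260 N·m clockwise.
Box: 30.9 × 9.81 = 303.1 N down at 3.52 m → arm 1.12 m, τ = 303.1 × 1.12 = 339.5 N·m clockwise.
Battery pack: 10.8 × 9.81 = 105.9 N down at 2.12 m → arm 2.52 m, τ = 105.9 × 2.52 = 266.9 N·m clockwise.
Net moment of existing loads = 866.4 N·m clockwise.
The load weighs 64.6 × 9.81 = 633.7 N and must supply an equal counterclockwise moment, so its lever arm about the pivot is 866.4 / 633.7 = 1.37 m.
That puts it at 4.64 + 1.37 = 6.01 m from the right end.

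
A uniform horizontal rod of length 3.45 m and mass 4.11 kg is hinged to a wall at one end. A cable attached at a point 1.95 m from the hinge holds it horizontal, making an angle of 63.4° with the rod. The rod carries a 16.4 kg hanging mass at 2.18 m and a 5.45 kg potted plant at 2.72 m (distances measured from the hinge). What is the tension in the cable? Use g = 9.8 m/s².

About the hinge:
Beam weight: 4.11 × 9.8 = 40.28 N down at 1.725 m → arm 1.725 m, τ = 40.28 × 1.725 = 69.48 N·m clockwise.
Hanging mass: 16.4 × 9.8 = 160.7 N down at 2.18 m → arm 2.18 m, τ = 160.7 × 2.18 = 350.3 N·m clockwise.
Potted plant: 5.45 × 9.8 = 53.41 N down at 2.72 m → arm 2.72 m, τ = 53.41 × 2.72 = 145.3 N·m clockwise.
Total clockwise load moment = 565.1 N·m.
The cable tension T acts at 1.95 m; only its component perpendicular to the rod, T sinθ, produces torque. sin 63.4° = 0.8942.
For rotational equilibrium, T × 1.95 × 0.8942 = 565.1, so T = 565.1 / 1.744 = 324 N.

T ≈ 324 N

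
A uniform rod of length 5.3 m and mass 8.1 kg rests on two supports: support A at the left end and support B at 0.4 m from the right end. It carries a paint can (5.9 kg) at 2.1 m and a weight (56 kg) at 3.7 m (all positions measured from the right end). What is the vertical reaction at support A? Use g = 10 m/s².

R_A ≈ 435 N

About support B:
Beam weight: 8.1 × 10 = 81 N down at 2.65 m → arm 2.25 m, τ = 81 × 2.25 = 182.2 N·m counterclockwise.
Paint can: 5.9 × 10 = 59 N down at 2.1 m → arm 1.7 m, τ = 59 × 1.7 = 100.3 N·m counterclockwise.
Weight: 56 × 10 = 560 N down at 3.7 m → arm 3.3 m, τ = 560 × 3.3 = 1848 N·m counterclockwise.
Net load moment about support B = 2130 N·m counterclockwise.
Reaction R at support A is upward at 5.3 m, arm 4.9 m → moment R × 4.9 clockwise.
Setting net torque to zero: R × 4.9 = 2130 → R = 435 N.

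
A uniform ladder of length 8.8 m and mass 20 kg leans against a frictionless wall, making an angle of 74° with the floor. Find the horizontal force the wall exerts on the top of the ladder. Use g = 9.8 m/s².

N_wall ≈ 28.1 N

Sum moments about the foot of the ladder (the floor normal and friction both act there and drop out).
Ladder weight 20×9.8 = 196 N acts at 4.4 m along the ladder; its horizontal arm is 4.4·cos74° = 1.213 m → τ = 237.7 N·m clockwise.
Wall normal N acts horizontally at the top; its moment arm is the height L sinθ = 8.8·sin74° = 8.459 m, counterclockwise.
For rotational equilibrium, N × 8.459 = 237.7, so N = 28.1 N.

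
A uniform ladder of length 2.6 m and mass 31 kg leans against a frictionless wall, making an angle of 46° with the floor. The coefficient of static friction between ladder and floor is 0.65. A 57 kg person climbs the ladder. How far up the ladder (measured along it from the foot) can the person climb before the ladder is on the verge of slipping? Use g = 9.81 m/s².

Take moments about the foot of the ladder.
Ladder weight 31×9.81 = 304.1 N acts at 1.3 m along the ladder; its horizontal arm is 1.3·cos46° = 0.9031 m → τ = 274.6 N·m clockwise.
Person weight 57×9.81 = 559.2 N at distance d → arm d·cos46° → τ = 559.2·d·0.6947 clockwise.
Wall normal N at the top has arm L sinθ = 1.87 m counterclockwise, so Στ = 0 gives N·1.87 = 274.6 + 388.5·d.
ΣFy = 0 ⇒ N_floor = 863.3 N, so the maximum friction is μ_s·N_floor = 0.65×863.3 = 561.1 N. ΣFx = 0 ⇒ N_wall = f, so at the slipping point N = 561.1 N.
Substituting: 561.1×1.87 = 274.6 + 388.5·d ⇒ d = (1049 − 274.6) / 388.5 = 1.99 m.

d ≈ 1.99 m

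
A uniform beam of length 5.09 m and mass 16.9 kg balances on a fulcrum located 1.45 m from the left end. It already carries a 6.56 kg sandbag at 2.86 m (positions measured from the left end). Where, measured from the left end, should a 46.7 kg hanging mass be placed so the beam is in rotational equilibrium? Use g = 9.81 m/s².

x ≈ 0.856 m from the left end

Sum moments about the fulcrum (at 1.45 m from the left end) (the support reaction has zero arm there).
Beam weight: 16.9 × 9.81 = 165.8 N down at 2.545 m → arm 1.095 m, τ = 165.8 × 1.095 = 181.6 N·m clockwise.
Sandbag: 6.56 × 9.81 = 64.35 N down at 2.86 m → arm 1.41 m, τ = 64.35 × 1.41 = 90.73 N·m clockwise.
Net moment of existing loads = 272.3 N·m clockwise.
The hanging mass weighs 46.7 × 9.81 = 458.1 N and must supply an equal counterclockwise moment, so its lever arm about the fulcrum is 272.3 / 458.1 = 0.594 m.
That puts it at 1.45 − 0.594 = 0.856 m from the left end.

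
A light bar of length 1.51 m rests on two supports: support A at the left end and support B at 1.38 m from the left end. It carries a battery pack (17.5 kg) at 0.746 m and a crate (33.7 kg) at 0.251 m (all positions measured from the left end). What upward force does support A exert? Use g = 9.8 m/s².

Sum moments about support B (its reaction then has zero moment arm).
Battery pack: 17.5 × 9.8 = 171.5 N down at 0.746 m → arm 0.634 m, τ = 171.5 × 0.634 = 108.7 N·m counterclockwise.
Crate: 33.7 × 9.8 = 330.3 N down at 0.251 m → arm 1.129 m, τ = 330.3 × 1.129 = 372.9 N·m counterclockwise.
Net load moment about support B = 481.6 N·m counterclockwise.
Reaction R at support A is upward at 0 m, arm 1.38 m → moment R × 1.38 clockwise.
Στ = 0 ⇒ R × 1.38 = 481.6 ⇒ R = 349 N.

R_A ≈ 349 N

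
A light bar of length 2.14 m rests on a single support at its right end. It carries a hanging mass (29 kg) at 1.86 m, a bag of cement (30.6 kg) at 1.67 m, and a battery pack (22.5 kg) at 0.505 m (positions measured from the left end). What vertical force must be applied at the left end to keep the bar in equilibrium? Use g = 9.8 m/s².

Sum moments about the right end (the unknown pivot reaction has zero arm there).
Hanging mass: 29 × 9.8 = 284.2 N down at 1.86 m → arm 0.28 m, τ = 284.2 × 0.28 = 79.58 N·m counterclockwise.
Bag of cement: 30.6 × 9.8 = 299.9 N down at 1.67 m → arm 0.47 m, τ = 299.9 × 0.47 = 141 N·m counterclockwise.
Battery pack: 22.5 × 9.8 = 220.5 N down at 0.505 m → arm 1.635 m, τ = 220.5 × 1.635 = 360.5 N·m counterclockwise.
Net moment of the loads = 581.1 N·m counterclockwise.
The upward force F acts at the left end, arm 2.14 m, giving F × 2.14 clockwise.
Στ = 0 ⇒ F × 2.14 = 581.1 ⇒ F = 581.1 / 2.14 = 272 N.

F ≈ 272 N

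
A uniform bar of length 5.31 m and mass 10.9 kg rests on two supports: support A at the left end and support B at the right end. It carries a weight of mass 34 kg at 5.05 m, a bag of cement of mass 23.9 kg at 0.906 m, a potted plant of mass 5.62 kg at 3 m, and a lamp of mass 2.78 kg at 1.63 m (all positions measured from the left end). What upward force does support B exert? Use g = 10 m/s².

Sum moments about support A (its reaction then has zero moment arm).
Beam weight: 10.9 × 10 = 109 N down at 2.655 m → arm 2.655 m, τ = 109 × 2.655 = 289.4 N·m clockwise.
Weight: 34 × 10 = 340 N down at 5.05 m → arm 5.05 m, τ = 340 × 5.05 = 1717 N·m clockwise.
Bag of cement: 23.9 × 10 = 239 N down at 0.906 m → arm 0.906 m, τ = 239 × 0.906 = 216.5 N·m clockwise.
Potted plant: 5.62 × 10 = 56.2 N down at 3 m → arm 3 m, τ = 56.2 × 3 = 168.6 N·m clockwise.
Lamp: 2.78 × 10 = 27.8 N down at 1.63 m → arm 1.63 m, τ = 27.8 × 1.63 = 45.31 N·m clockwise.
Net load moment about support A = 2437 N·m clockwise.
Reaction R at support B is upward at 5.31 m, arm 5.31 m → moment R × 5.31 counterclockwise.
For rotational equilibrium, R × 5.31 = 2437, so R = 459 N.

R_B ≈ 459 N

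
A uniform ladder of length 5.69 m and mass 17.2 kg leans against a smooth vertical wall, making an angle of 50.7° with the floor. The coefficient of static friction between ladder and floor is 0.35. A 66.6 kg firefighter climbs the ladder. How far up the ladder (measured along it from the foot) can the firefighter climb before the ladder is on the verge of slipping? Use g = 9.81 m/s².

Choose the foot of the ladder as the axis so the floor normal and friction both act there and drop out.
Ladder weight 17.2×9.81 = 168.7 N acts at 2.845 m along the ladder; its horizontal arm is 2.845·cos50.7° = 1.802 m → τ = 304 N·m clockwise.
Firefighter weight 66.6×9.81 = 653.3 N at distance d → arm d·cos50.7° → τ = 653.3·d·0.6334 clockwise.
Wall normal N at the top has arm L sinθ = 4.403 m counterclockwise, so Στ = 0 gives N·4.403 = 304 + 413.8·d.
ΣFy = 0 ⇒ N_floor = 822 N, so the maximum friction is μ_s·N_floor = 0.35×822 = 287.7 N. ΣFx = 0 ⇒ N_wall = f, so at the slipping point N = 287.7 N.
Substituting: 287.7×4.403 = 304 + 413.8·d ⇒ d = (1267 − 304) / 413.8 = 2.33 m.

d ≈ 2.33 m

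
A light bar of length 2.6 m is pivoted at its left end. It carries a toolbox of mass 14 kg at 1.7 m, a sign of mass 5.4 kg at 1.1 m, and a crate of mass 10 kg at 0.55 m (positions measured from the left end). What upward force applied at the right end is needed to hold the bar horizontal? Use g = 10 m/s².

F ≈ 136 N

Choose the left end as the axis so the unknown pivot reaction has zero arm there.
Toolbox: 14 × 10 = 140 N down at 1.7 m → arm 1.7 m, τ = 140 × 1.7 = 238 N·m clockwise.
Sign: 5.4 × 10 = 54 N down at 1.1 m → arm 1.1 m, τ = 54 × 1.1 = 59.4 N·m clockwise.
Crate: 10 × 10 = 100 N down at 0.55 m → arm 0.55 m, τ = 100 × 0.55 = 55 N·m clockwise.
Net moment of the loads = 352.4 N·m clockwise.
The upward force F acts at the right end, arm 2.6 m, giving F × 2.6 counterclockwise.
Στ = 0 ⇒ F × 2.6 = 352.4 ⇒ F = 352.4 / 2.6 = 136 N.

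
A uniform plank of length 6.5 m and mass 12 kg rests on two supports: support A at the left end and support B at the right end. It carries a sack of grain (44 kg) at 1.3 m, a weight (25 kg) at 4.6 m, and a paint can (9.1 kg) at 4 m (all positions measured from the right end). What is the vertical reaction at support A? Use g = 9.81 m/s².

R_A ≈ 374 N

About support B:
Beam weight: 12 × 9.81 = 117.7 N down at 3.25 m → arm 3.25 m, τ = 117.7 × 3.25 = 382.5 N·m counterclockwise.
Sack of grain: 44 × 9.81 = 431.6 N down at 1.3 m → arm 1.3 m, τ = 431.6 × 1.3 = 561.1 N·m counterclockwise.
Weight: 25 × 9.81 = 245.2 N down at 4.6 m → arm 4.6 m, τ = 245.2 × 4.6 = 1128 N·m counterclockwise.
Paint can: 9.1 × 9.81 = 89.27 N down at 4 m → arm 4 m, τ = 89.27 × 4 = 357.1 N·m counterclockwise.
Net load moment about support B = 2429 N·m counterclockwise.
Reaction R at support A is upward at 6.5 m, arm 6.5 m → moment R × 6.5 clockwise.
Setting net torque to zero: R × 6.5 = 2429 → R = 374 N.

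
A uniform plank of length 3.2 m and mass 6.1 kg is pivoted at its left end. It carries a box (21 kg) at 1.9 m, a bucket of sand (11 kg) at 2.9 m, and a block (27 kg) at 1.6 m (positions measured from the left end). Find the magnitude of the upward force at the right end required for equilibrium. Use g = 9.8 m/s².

Sum moments about the left end (the unknown pivot reaction has zero arm there).
Beam weight: 6.1 × 9.8 = 59.78 N down at 1.6 m → arm 1.6 m, τ = 59.78 × 1.6 = 95.65 N·m clockwise.
Box: 21 × 9.8 = 205.8 N down at 1.9 m → arm 1.9 m, τ = 205.8 × 1.9 = 391 N·m clockwise.
Bucket of sand: 11 × 9.8 = 107.8 N down at 2.9 m → arm 2.9 m, τ = 107.8 × 2.9 = 312.6 N·m clockwise.
Block: 27 × 9.8 = 264.6 N down at 1.6 m → arm 1.6 m, τ = 264.6 × 1.6 = 423.4 N·m clockwise.
Net moment of the loads = 1223 N·m clockwise.
The upward force F acts at the right end, arm 3.2 m, giving F × 3.2 counterclockwise.
Balancing moments: F × 3.2 = 1223, giving F = 1223 / 3.2 = 382 N.

F ≈ 382 N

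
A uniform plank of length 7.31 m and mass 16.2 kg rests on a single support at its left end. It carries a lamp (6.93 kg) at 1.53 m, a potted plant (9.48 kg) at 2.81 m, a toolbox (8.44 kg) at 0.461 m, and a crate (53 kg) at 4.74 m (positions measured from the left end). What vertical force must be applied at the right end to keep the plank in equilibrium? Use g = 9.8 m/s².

F ≈ 471 N

Choose the left end as the axis so the unknown pivot reaction has zero arm there.
Beam weight: 16.2 × 9.8 = 158.8 N down at 3.655 m → arm 3.655 m, τ = 158.8 × 3.655 = 580.4 N·m clockwise.
Lamp: 6.93 × 9.8 = 67.91 N down at 1.53 m → arm 1.53 m, τ = 67.91 × 1.53 = 103.9 N·m clockwise.
Potted plant: 9.48 × 9.8 = 92.9 N down at 2.81 m → arm 2.81 m, τ = 92.9 × 2.81 = 261 N·m clockwise.
Toolbox: 8.44 × 9.8 = 82.71 N down at 0.461 m → arm 0.461 m, τ = 82.71 × 0.461 = 38.13 N·m clockwise.
Crate: 53 × 9.8 = 519.4 N down at 4.74 m → arm 4.74 m, τ = 519.4 × 4.74 = 2462 N·m clockwise.
Net moment of the loads = 3445 N·m clockwise.
The upward force F acts at the right end, arm 7.31 m, giving F × 7.31 counterclockwise.
For rotational equilibrium, F × 7.31 = 3445, so F = 3445 / 7.31 = 471 N.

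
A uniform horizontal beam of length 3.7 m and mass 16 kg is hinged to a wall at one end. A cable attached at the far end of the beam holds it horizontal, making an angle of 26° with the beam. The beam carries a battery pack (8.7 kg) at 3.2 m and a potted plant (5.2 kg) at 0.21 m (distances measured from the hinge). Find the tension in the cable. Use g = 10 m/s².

T ≈ 361 N

Choose the hinge as the axis so the unknown hinge reaction has zero arm there.
Beam weight: 16 × 10 = 160 N down at 1.85 m → arm 1.85 m, τ = 160 × 1.85 = 296 N·m clockwise.
Battery pack: 8.7 × 10 = 87 N down at 3.2 m → arm 3.2 m, τ = 87 × 3.2 = 278.4 N·m clockwise.
Potted plant: 5.2 × 10 = 52 N down at 0.21 m → arm 0.21 m, τ = 52 × 0.21 = 10.92 N·m clockwise.
Total clockwise load moment = 585.3 N·m.
The cable tension T acts at 3.7 m; only its component perpendicular to the beam, T sinθ, produces torque. sin 26° = 0.4384.
Στ = 0 ⇒ T × 3.7 × 0.4384 = 585.3 ⇒ T = 585.3 / 1.622 = 361 N.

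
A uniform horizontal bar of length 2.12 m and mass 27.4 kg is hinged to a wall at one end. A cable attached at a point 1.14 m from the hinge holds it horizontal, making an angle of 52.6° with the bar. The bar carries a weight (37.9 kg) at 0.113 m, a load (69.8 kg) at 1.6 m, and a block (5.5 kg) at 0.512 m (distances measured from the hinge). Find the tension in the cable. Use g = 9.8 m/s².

Choose the hinge as the axis so the unknown hinge reaction has zero arm there.
Beam weight: 27.4 × 9.8 = 268.5 N down at 1.06 m → arm 1.06 m, τ = 268.5 × 1.06 = 284.6 N·m clockwise.
Weight: 37.9 × 9.8 = 371.4 N down at 0.113 m → arm 0.113 m, τ = 371.4 × 0.113 = 41.97 N·m clockwise.
Load: 69.8 × 9.8 = 684 N down at 1.6 m → arm 1.6 m, τ = 684 × 1.6 = 1094 N·m clockwise.
Block: 5.5 × 9.8 = 53.9 N down at 0.512 m → arm 0.512 m, τ = 53.9 × 0.512 = 27.6 N·m clockwise.
Total clockwise load moment = 1448 N·m.
The cable tension T acts at 1.14 m; only its component perpendicular to the bar, T sinθ, produces torque. sin 52.6° = 0.7944.
Balancing moments: T × 1.14 × 0.7944 = 1448, giving T = 1448 / 0.9056 = 1600 N.

T ≈ 1600 N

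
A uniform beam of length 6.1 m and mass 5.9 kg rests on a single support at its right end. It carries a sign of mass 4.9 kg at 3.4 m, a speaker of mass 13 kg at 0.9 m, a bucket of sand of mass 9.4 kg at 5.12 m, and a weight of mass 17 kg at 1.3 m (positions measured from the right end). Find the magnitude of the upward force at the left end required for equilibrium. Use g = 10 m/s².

F ≈ 191 N

Take moments about the right end.
Beam weight: 5.9 × 10 = 59 N down at 3.05 m → arm 3.05 m, τ = 59 × 3.05 = 179.9 N·m counterclockwise.
Sign: 4.9 × 10 = 49 N down at 3.4 m → arm 3.4 m, τ = 49 × 3.4 = 166.6 N·m counterclockwise.
Speaker: 13 × 10 = 130 N down at 0.9 m → arm 0.9 m, τ = 130 × 0.9 = 117 N·m counterclockwise.
Bucket of sand: 9.4 × 10 = 94 N down at 5.12 m → arm 5.12 m, τ = 94 × 5.12 = 481.3 N·m counterclockwise.
Weight: 17 × 10 = 170 N down at 1.3 m → arm 1.3 m, τ = 170 × 1.3 = 221 N·m counterclockwise.
Net moment of the loads = 1166 N·m counterclockwise.
The upward force F acts at the left end, arm 6.1 m, giving F × 6.1 clockwise.
Στ = 0 ⇒ F × 6.1 = 1166 ⇒ F = 1166 / 6.1 = 191 N.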